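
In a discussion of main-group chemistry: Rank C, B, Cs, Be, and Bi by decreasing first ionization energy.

C > Be > B > Bi > Cs

Across a period the outer electron is held more tightly (higher IE₁); down a group it sits in a higher shell, more shielded, and comes off more easily.
Neither a single period nor a single group — weigh both effects.
Bi > Cs: Bi lies to the right of Cs in period 6, so the across-period effect alone puts Bi higher.
B > Bi: the two effects oppose for this pair; the down-group effect wins (801 vs 703 kJ/mol).
Be > B: this pair runs against the simple trend — see the exception note.
C > Be: both are in period 2; the period trend gives C the larger value.
Note the exception: Be has a higher first ionization energy than B, contrary to the simple trend — removing B's lone 2p electron is easier than breaking Be's filled 2s².
Approximate values (kJ/mol): Be 900, B 801, C 1086, Cs 376, Bi 703.
So from highest to lowest: C > Be > B > Bi > Cs.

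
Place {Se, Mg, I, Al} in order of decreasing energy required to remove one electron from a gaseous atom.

Mg is in period 3, group 2; Al is in period 3, group 13; Se is in period 4, group 16; I is in period 5, group 17.
Removing the outermost electron gets harder across a period and easier down a group.
Here both period and group differ, so the two effects have to be weighed against each other.
Mg > Al: this pair runs against the simple trend — see the exception note.
Se > Mg: period and group pull opposite ways; the across-period shift dominates (941 vs 738 kJ/mol).
I > Se: period and group pull opposite ways; the across-period shift dominates (1008 vs 941 kJ/mol).
Note the exception: Mg has a higher first ionization energy than Al, contrary to the simple trend — Al's single 3p electron is easier to remove than one from Mg's filled 3s².
For reference (kJ/mol): Mg 738, Al 578, Se 941, I 1008.
So from highest to lowest: I > Se > Mg > Al.

I, Se, Mg, Al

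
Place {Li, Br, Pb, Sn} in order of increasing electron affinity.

Pb < Li < Sn < Br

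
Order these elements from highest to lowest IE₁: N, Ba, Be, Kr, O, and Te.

N > Kr > O > Be > Te > Ba

First ionization energy rises across a period (greater Z_eff holds electrons more tightly) and falls down a group (valence electrons are farther from the nucleus).
These span different periods and groups, so the two trends combine.
Te > Ba: relative to Ba, both the across-period and down-group shifts push Te's first ionization energy up.
Be > Te: the two effects oppose for this pair; the down-group effect wins (900 vs 869 kJ/mol).
O > Be: O lies to the right of Be in period 2, so the across-period effect alone puts O higher.
Kr > O: the two effects oppose for this pair; the across-period effect wins (1351 vs 1314 kJ/mol).
N > Kr: period and group pull opposite ways; the down-group shift dominates (1402 vs 1351 kJ/mol).
Note the exception: N has a higher first ionization energy than O, contrary to the simple trend — pairing an electron in O's 2p⁴ costs repulsion energy, so O ionizes more easily than half-filled N (2p³).
For reference (kJ/mol): Be 900, N 1402, O 1314, Kr 1351, Te 869, Ba 503.
So from highest to lowest: N > Kr > O > Be > Te > Ba.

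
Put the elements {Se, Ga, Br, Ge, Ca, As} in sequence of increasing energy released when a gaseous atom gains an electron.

Ca < Ga < As < Ge < Se < Br

Atoms with high Z_eff and room in the valence shell (especially the halogens) have the most exothermic electron affinities.
All lie in period 4; the across-period trend (electron affinity increases left to right) applies, with the exception below.
Note the exception: Ge has a higher electron affinity than As, contrary to the simple trend — adding an electron to As's half-filled 4p³ is unfavourable, so Ge (4p²) has the more exothermic EA.
Approximate values (kJ/mol): Ca 2, Ga 29, Ge 119, As 78, Se 195, Br 325.
So from lowest to highest: Ca < Ga < As < Ge < Se < Br.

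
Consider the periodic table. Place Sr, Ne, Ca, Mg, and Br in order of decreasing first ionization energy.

Ne > Br > Mg > Ca > Sr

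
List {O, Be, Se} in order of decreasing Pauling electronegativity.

Be is in period 2, group 2; O is in period 2, group 16; Se is in period 4, group 16.
Smaller atoms with higher effective nuclear charge are more electronegative.
Neither a single period nor a single group — weigh both effects.
Se > Be: the two effects oppose for this pair; the across-period effect wins (2.55 vs 1.57).
O > Se: they share group 16; the group trend gives O the larger value.
Tabulated electronegativity (Pauling): Be 1.57, O 3.44, Se 2.55.
So from highest to lowest: O > Se > Be.

O > Se > Be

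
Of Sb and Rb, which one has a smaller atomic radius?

Rb is in period 5, group 1; Sb is in period 5, group 15.
Radius decreases left→right (rising Z_eff, same n) and increases top→bottom (higher n).
All lie in period 5, so atomic radius increases right to left.
So Sb has the smaller atomic radius (Sb < Rb).

Sb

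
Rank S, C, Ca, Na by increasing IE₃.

S < C < Ca < Na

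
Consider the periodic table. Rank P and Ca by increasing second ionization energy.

Ca, P

IE_2 is the cost of taking one more electron from the +1 cation: P⁺ still has 4 valence electrons; Ca⁺ still has 1 valence electron.
All are still removing valence electrons, so compare the +1 ions as you would atoms: IE_2 generally rises across a period (higher Z_eff) and falls down a group (larger shell), subject to the usual subshell exceptions.
Valence configurations: P⁺ [Ne]3s²3p², Ca⁺ [Ar]4s¹.
Tabulated IE_2 (kJ/mol): P 1907, Ca 1145.
Hence IE_2: Ca < P.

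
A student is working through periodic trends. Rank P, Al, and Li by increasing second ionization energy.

IE_2 is the cost of taking one more electron from the +1 cation: P⁺ still has 4 valence electrons; Al⁺ still has 2 valence electrons; Li⁺ is the bare [He] core.
Pulling an electron out of a noble-gas core costs far more than removing a remaining valence electron, so Li sits at the high end of IE_2.
Valence configurations: P⁺ [Ne]3s²3p², Al⁺ [Ne]3s².
Approximate IE_2 values (kJ/mol): P 1907, Al 1817, Li 7298.
Overall IE_2 order: Al < P < Li.

Al < P < Li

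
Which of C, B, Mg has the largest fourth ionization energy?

IE_4 is the cost of taking one more electron from the +3 cation: C³⁺ still has 1 valence electron; B³⁺ is the bare [He] core; Mg³⁺ is already 1 electron into the core.
Breaking into a closed-shell core is much more expensive than removing a leftover valence electron — Mg and B have the largest IE_4 here.
Tabulated IE_4 (kJ/mol): C 6223, B 25026, Mg 10543.
Hence IE_4: C < Mg < B.

B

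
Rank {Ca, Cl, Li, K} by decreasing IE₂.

Li > K > Cl > Ca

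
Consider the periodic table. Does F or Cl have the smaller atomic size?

F

F is in period 2, group 17; Cl is in period 3, group 17.
Radius decreases left→right (rising Z_eff, same n) and increases top→bottom (higher n).
All are in group 17, so atomic radius increases down the group.
So F has the smaller atomic size (F < Cl).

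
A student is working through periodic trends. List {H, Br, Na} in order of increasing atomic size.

Across a period the added protons contract the valence shell; down a group each new principal shell makes the atom larger.
Here both period and group differ, so the two effects have to be weighed against each other.
Br > H: period and group pull opposite ways; the down-group shift dominates (114 vs 32 pm).
Na > Br: period and group pull opposite ways; the across-period shift dominates (155 vs 114 pm).
Approximate values (pm): H 32, Na 155, Br 114.
So from smallest to largest: H < Br < Na.

H < Br < Na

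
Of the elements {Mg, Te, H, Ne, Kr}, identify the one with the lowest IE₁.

Mg

H is in period 1, group 1; Ne is in period 2, group 18; Mg is in period 3, group 2; Kr is in period 4, group 18; Te is in period 5, group 16.
First ionization energy rises across a period (greater Z_eff holds electrons more tightly) and falls down a group (valence electrons are farther from the nucleus).
Here both period and group differ, so the two effects have to be weighed against each other.
Te > Mg: the two effects oppose for this pair; the across-period effect wins (869 vs 738 kJ/mol).
H > Te: the two effects oppose for this pair; the down-group effect wins (1312 vs 869 kJ/mol).
Kr > H: the two effects oppose for this pair; the across-period effect wins (1351 vs 1312 kJ/mol).
Ne > Kr: Ne sits above Kr in group 18, so the down-group effect alone puts Ne higher.
Tabulated first ionization energy (kJ/mol): H 1312, Ne 2081, Mg 738, Kr 1351, Te 869.
The lowest IE₁ among these belongs to Mg.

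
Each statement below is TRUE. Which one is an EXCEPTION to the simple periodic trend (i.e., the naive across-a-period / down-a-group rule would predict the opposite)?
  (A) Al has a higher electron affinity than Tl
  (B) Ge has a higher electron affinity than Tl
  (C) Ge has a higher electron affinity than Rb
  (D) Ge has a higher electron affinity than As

(D)

The general trend: electron affinity increases across a period and decreases down a group.
(A) Al (period 3, group 13) vs Tl (period 6, group 13): the stated order agrees with the simple trend.
(B) Ge (period 4, group 14) vs Tl (period 6, group 13): the stated order agrees with the simple trend.
(C) Ge (period 4, group 14) vs Rb (period 5, group 1): the stated order agrees with the simple trend.
(D) Ge (period 4, group 14) vs As (period 4, group 15): the stated order contradicts the simple trend.
The exception is (D): adding an electron to As's half-filled 4p³ is unfavourable, so Ge (4p²) has the more exothermic EA.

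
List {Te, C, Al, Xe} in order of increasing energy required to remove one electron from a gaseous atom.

Al, Te, C, Xe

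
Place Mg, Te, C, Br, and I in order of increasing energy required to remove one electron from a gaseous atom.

Removing the outermost electron gets harder across a period and easier down a group.
These span different periods and groups, so the two trends combine.
Te > Mg: the two effects oppose for this pair; the across-period effect wins (869 vs 738 kJ/mol).
I > Te: both are in period 5; the period trend gives I the larger value.
C > I: the two effects oppose for this pair; the down-group effect wins (1086 vs 1008 kJ/mol).
Br > C: period and group pull opposite ways; the across-period shift dominates (1140 vs 1086 kJ/mol).
For reference (kJ/mol): C 1086, Mg 738, Br 1140, Te 869, I 1008.
So from lowest to highest: Mg < Te < I < C < Br.

Mg < Te < I < C < Br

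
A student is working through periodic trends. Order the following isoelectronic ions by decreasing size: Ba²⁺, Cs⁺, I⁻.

All of these have 54 electrons, so size is governed by nuclear charge alone: the more protons, the stronger the pull on the same electron cloud, and the smaller the ion.
Nuclear charges: Ba²⁺ (Z=56), Cs⁺ (Z=55), I⁻ (Z=53).
Largest to smallest: I⁻ > Cs⁺ > Ba²⁺.

I⁻ > Cs⁺ > Ba²⁺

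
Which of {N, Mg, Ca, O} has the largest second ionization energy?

O

The second ionization energy removes an electron from the +1 ion. For each element: N⁺ still has 4 valence electrons; Mg⁺ still has 1 valence electron; Ca⁺ still has 1 valence electron; O⁺ still has 5 valence electrons.
All are still removing valence electrons, so compare the +1 ions as you would atoms: IE_2 generally rises across a period (higher Z_eff) and falls down a group (larger shell), subject to the usual subshell exceptions.
Valence configurations: N⁺ [He]2s²2p², Mg⁺ [Ne]3s¹, Ca⁺ [Ar]4s¹, O⁺ [He]2s²2p³.
Approximate IE_2 values (kJ/mol): N 2856, Mg 1451, Ca 1145, O 3388.
So the second ionization energies run Ca < Mg < N < O.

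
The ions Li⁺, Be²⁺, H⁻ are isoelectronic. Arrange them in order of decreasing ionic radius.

All of these have 2 electrons, so size is governed by nuclear charge alone: the more protons, the stronger the pull on the same electron cloud, and the smaller the ion.
Nuclear charges: Be²⁺ (Z=4), Li⁺ (Z=3), H⁻ (Z=1).
Largest to smallest: H⁻ > Li⁺ > Be²⁺.

H⁻ > Li⁺ > Be²⁺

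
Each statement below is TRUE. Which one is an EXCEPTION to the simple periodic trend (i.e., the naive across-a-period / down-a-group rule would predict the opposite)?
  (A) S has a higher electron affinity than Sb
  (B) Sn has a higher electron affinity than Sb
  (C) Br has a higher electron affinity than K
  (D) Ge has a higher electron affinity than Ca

The general trend: electron affinity increases across a period and decreases down a group.
(A) S (period 3, group 16) vs Sb (period 5, group 15): the stated order agrees with the simple trend.
(B) Sn (period 5, group 14) vs Sb (period 5, group 15): the stated order contradicts the simple trend.
(C) Br (period 4, group 17) vs K (period 4, group 1): the stated order agrees with the simple trend.
(D) Ge (period 4, group 14) vs Ca (period 4, group 2): the stated order agrees with the simple trend.
The exception is (B): adding an electron to Sb's half-filled 5p³ is unfavourable, so Sn has the more exothermic EA.

(B)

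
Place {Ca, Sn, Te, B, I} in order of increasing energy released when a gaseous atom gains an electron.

Ca < B < Sn < Te < I

B is in period 2, group 13; Ca is in period 4, group 2; Sn is in period 5, group 14; Te is in period 5, group 16; I is in period 5, group 17.
EA tends to increase across a period and decrease down a group, though the pattern is less regular than for IE or radius.
Neither a single period nor a single group — weigh both effects.
B > Ca: relative to Ca, both the across-period and down-group shifts push B's electron affinity up.
Sn > B: the two effects oppose for this pair; the across-period effect wins (107 vs 27 kJ/mol).
Te > Sn: Te lies to the right of Sn in period 5, so the across-period effect alone puts Te higher.
I > Te: I lies to the right of Te in period 5, so the across-period effect alone puts I higher.
For reference (kJ/mol): B 27, Ca 2, Sn 107, Te 190, I 295.
So from lowest to highest: Ca < B < Sn < Te < I.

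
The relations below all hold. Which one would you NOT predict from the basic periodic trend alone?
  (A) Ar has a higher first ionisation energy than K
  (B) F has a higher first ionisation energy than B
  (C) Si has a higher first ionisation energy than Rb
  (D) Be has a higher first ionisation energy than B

(D)

The general trend: first ionisation energy increases across a period and decreases down a group.
(A) Ar (period 3, group 18) vs K (period 4, group 1): the stated order agrees with the simple trend.
(B) F (period 2, group 17) vs B (period 2, group 13): the stated order agrees with the simple trend.
(C) Si (period 3, group 14) vs Rb (period 5, group 1): the stated order agrees with the simple trend.
(D) Be (period 2, group 2) vs B (period 2, group 13): the stated order contradicts the simple trend.
The exception is (D): removing B's lone 2p electron is easier than breaking Be's filled 2s².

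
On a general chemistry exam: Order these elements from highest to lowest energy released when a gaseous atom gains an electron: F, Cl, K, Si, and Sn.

Cl > F > Si > Sn > K

F is in period 2, group 17; Si is in period 3, group 14; Cl is in period 3, group 17; K is in period 4, group 1; Sn is in period 5, group 14.
EA tends to increase across a period and decrease down a group, though the pattern is less regular than for IE or radius.
Here both period and group differ, so the two effects have to be weighed against each other.
Sn > K: the two effects oppose for this pair; the across-period effect wins (107 vs 48 kJ/mol).
Si > Sn: Si sits above Sn in group 14, so the down-group effect alone puts Si higher.
F > Si: relative to Si, both the across-period and down-group shifts push F's electron affinity up.
Cl > F: this pair runs against the simple trend — see the exception note.
Note the exception: Cl has a higher electron affinity than F, contrary to the simple trend — F's small 2p subshell makes the incoming electron feel strong e⁻–e⁻ repulsion, so Cl actually releases more energy on gaining an electron.
Tabulated electron affinity (kJ/mol): F 328, Si 134, Cl 349, K 48, Sn 107.
So from highest to lowest: Cl > F > Si > Sn > K.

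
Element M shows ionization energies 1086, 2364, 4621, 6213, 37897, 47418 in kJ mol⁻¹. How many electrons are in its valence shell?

4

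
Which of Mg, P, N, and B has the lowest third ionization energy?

The third ionization energy removes an electron from the +2 ion. For each element: Mg²⁺ is the bare [Ne] core; P²⁺ still has 3 valence electrons; N²⁺ still has 3 valence electrons; B²⁺ still has 1 valence electron.
Breaking into a closed-shell core is much more expensive than removing a leftover valence electron — Mg has the largest IE_3 here.
Valence configurations: P²⁺ [Ne]3s²3p¹, N²⁺ [He]2s²2p¹, B²⁺ [He]2s¹.
Tabulated IE_3 (kJ/mol): Mg 7733, P 2914, N 4578, B 3660.
So the third ionization energies run P < B < N < Mg.

P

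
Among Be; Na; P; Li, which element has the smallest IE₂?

Be

Consider each +1 ion: Be⁺ still has 1 valence electron; Na⁺ is the bare [Ne] core; P⁺ still has 4 valence electrons; Li⁺ is the bare [He] core.
Pulling an electron out of a noble-gas core costs far more than removing a remaining valence electron, so Na and Li sit at the high end of IE_2.
Valence configurations: Be⁺ [He]2s¹, P⁺ [Ne]3s²3p².
The numbers (kJ/mol): Be 1757, Na 4562, P 1907, Li 7298.
Putting it together, IE_2: Be < P < Na < Li.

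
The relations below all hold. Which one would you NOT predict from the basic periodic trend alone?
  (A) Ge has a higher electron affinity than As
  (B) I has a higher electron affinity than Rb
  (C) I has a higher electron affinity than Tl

(A)

The general trend: electron affinity increases across a period and decreases down a group.
(A) Ge (period 4, group 14) vs As (period 4, group 15): the stated order contradicts the simple trend.
(B) I (period 5, group 17) vs Rb (period 5, group 1): the stated order agrees with the simple trend.
(C) I (period 5, group 17) vs Tl (period 6, group 13): the stated order agrees with the simple trend.
The exception is (A): adding an electron to As's half-filled 4p³ is unfavourable, so Ge (4p²) has the more exothermic EA.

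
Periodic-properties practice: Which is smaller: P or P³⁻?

P

Forming P³⁻ adds 3 electrons to P. More electron–electron repulsion in the same shell, with unchanged nuclear charge, lets the cloud expand.
An anion is larger than its parent atom: P³⁻ > P.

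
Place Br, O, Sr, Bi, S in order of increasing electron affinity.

Sr, Bi, O, S, Br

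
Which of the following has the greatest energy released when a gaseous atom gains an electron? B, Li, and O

O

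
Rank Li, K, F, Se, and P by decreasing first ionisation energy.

F > P > Se > Li > K

First ionization energy rises across a period (greater Z_eff holds electrons more tightly) and falls down a group (valence electrons are farther from the nucleus).
Neither a single period nor a single group — weigh both effects.
Li > K: they share group 1; the group trend gives Li the larger value.
Se > Li: the two effects oppose for this pair; the across-period effect wins (941 vs 520 kJ/mol).
P > Se: the two effects oppose for this pair; the down-group effect wins (1012 vs 941 kJ/mol).
F > P: both effects reinforce here, so F is clearly the higher of the two.
For reference (kJ/mol): Li 520, F 1681, P 1012, K 419, Se 941.
So from highest to lowest: F > P > Se > Li > K.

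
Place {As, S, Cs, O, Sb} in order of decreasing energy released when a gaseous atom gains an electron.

S, O, Sb, As, Cs

O is in period 2, group 16; S is in period 3, group 16; As is in period 4, group 15; Sb is in period 5, group 15; Cs is in period 6, group 1.
Electron affinity generally becomes more exothermic across a period toward the halogens and less exothermic down a group.
These span different periods and groups, so the two trends combine.
As > Cs: both effects reinforce here, so As is clearly the higher of the two.
Sb > As: this pair runs against the simple trend — see the exception note.
O > Sb: relative to Sb, both the across-period and down-group shifts push O's electron affinity up.
S > O: this pair runs against the simple trend — see the exception note.
Note the exception: Sb has a higher electron affinity than As, contrary to the simple trend — both are half-filled np³, but the pairing/repulsion penalty for the added electron shrinks as the p orbitals become larger and more diffuse down the group, and for Sb that outweighs the weaker nuclear attraction.
Note the exception: S has a higher electron affinity than O, contrary to the simple trend — the compact 2p subshell of O repels the added electron more than S's larger 3p does.
Tabulated electron affinity (kJ/mol): O 141, S 200, As 78, Sb 103, Cs 46.
So from highest to lowest: S > O > Sb > As > Cs.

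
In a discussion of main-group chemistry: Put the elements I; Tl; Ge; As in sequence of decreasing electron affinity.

I > Ge > As > Tl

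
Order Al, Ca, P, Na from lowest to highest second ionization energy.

Ca < Al < P < Na

IE_2 is the cost of taking one more electron from the +1 cation: Al⁺ still has 2 valence electrons; Ca⁺ still has 1 valence electron; P⁺ still has 4 valence electrons; Na⁺ is the bare [Ne] core.
Breaking into a closed-shell core is much more expensive than removing a leftover valence electron — Na has the largest IE_2 here.
Valence configurations: Al⁺ [Ne]3s², Ca⁺ [Ar]4s¹, P⁺ [Ne]3s²3p².
Approximate IE_2 values (kJ/mol): Al 1817, Ca 1145, P 1907, Na 4562.
So the second ionization energies run Ca < Al < P < Na.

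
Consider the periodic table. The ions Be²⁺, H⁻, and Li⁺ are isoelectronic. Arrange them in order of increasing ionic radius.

Be²⁺ < Li⁺ < H⁻

All of these have 2 electrons, so size is governed by nuclear charge alone: the more protons, the stronger the pull on the same electron cloud, and the smaller the ion.
Nuclear charges: Be²⁺ (Z=4), Li⁺ (Z=3), H⁻ (Z=1).
Smallest to largest: Be²⁺ < Li⁺ < H⁻.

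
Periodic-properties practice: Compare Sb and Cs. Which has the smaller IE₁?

Sb is in period 5, group 15; Cs is in period 6, group 1.
Removing the outermost electron gets harder across a period and easier down a group.
These span different periods and groups, so the two trends combine.
Sb > Cs: both effects reinforce here, so Sb is clearly the higher of the two.
Tabulated first ionization energy (kJ/mol): Sb 831, Cs 376.
So Cs has the smaller IE₁ (Cs < Sb).

Cs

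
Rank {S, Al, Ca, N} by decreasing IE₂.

IE_2 is the cost of taking one more electron from the +1 cation: S⁺ still has 5 valence electrons; Al⁺ still has 2 valence electrons; Ca⁺ still has 1 valence electron; N⁺ still has 4 valence electrons.
All are still removing valence electrons, so compare the +1 ions as you would atoms: IE_2 generally rises across a period (higher Z_eff) and falls down a group (larger shell), subject to the usual subshell exceptions.
Valence configurations: S⁺ [Ne]3s²3p³, Al⁺ [Ne]3s², Ca⁺ [Ar]4s¹, N⁺ [He]2s²2p².
Approximate IE_2 values (kJ/mol): S 2252, Al 1817, Ca 1145, N 2856.
Putting it together, IE_2: Ca < Al < S < N.

N > S > Al > Ca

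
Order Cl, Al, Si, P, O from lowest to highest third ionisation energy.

After 2 electrons have been removed, what remains? Cl²⁺ still has 5 valence electrons; Al²⁺ still has 1 valence electron; Si²⁺ still has 2 valence electrons; P²⁺ still has 3 valence electrons; O²⁺ still has 4 valence electrons.
All are still removing valence electrons, so compare the +2 ions as you would atoms: IE_3 generally rises across a period (higher Z_eff) and falls down a group (larger shell), subject to the usual subshell exceptions.
Valence configurations: Cl²⁺ [Ne]3s²3p³, Al²⁺ [Ne]3s¹, Si²⁺ [Ne]3s², P²⁺ [Ne]3s²3p¹, O²⁺ [He]2s²2p².
P²⁺ loses a lone 3p electron whereas Si²⁺ must break into a filled 3s² pair, so IE_3(Si) > IE_3(P) even though P has the higher nuclear charge.
Approximate IE_3 values (kJ/mol): Cl 3822, Al 2745, Si 3232, P 2914, O 5300.
Overall IE_3 order: Al < P < Si < Cl < O.

Al < P < Si < Cl < O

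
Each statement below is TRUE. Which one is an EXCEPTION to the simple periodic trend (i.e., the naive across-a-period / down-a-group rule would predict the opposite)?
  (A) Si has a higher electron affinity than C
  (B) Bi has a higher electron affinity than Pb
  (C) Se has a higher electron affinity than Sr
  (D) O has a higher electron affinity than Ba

(A)

The general trend: electron affinity increases across a period and decreases down a group.
(A) Si (period 3, group 14) vs C (period 2, group 14): the stated order contradicts the simple trend.
(B) Bi (period 6, group 15) vs Pb (period 6, group 14): the stated order agrees with the simple trend.
(C) Se (period 4, group 16) vs Sr (period 5, group 2): the stated order agrees with the simple trend.
(D) O (period 2, group 16) vs Ba (period 6, group 2): the stated order agrees with the simple trend.
The exception is (A): Si's larger, more diffuse 3p orbitals accept an added electron slightly more readily than C's compact 2p.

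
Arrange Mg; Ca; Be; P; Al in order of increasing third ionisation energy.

Al < P < Ca < Mg < Be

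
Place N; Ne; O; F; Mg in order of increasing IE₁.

Mg < O < N < F < Ne

N is in period 2, group 15; O is in period 2, group 16; F is in period 2, group 17; Ne is in period 2, group 18; Mg is in period 3, group 2.
Across a period the outer electron is held more tightly (higher IE₁); down a group it sits in a higher shell, more shielded, and comes off more easily.
Here both period and group differ, so the two effects have to be weighed against each other.
O > Mg: relative to Mg, both the across-period and down-group shifts push O's first ionization energy up.
N > O: this pair runs against the simple trend — see the exception note.
F > N: F lies to the right of N in period 2, so the across-period effect alone puts F higher.
Ne > F: Ne lies to the right of F in period 2, so the across-period effect alone puts Ne higher.
Note the exception: N has a higher first ionization energy than O, contrary to the simple trend — pairing an electron in O's 2p⁴ costs repulsion energy, so O ionizes more easily than half-filled N (2p³).
Approximate values (kJ/mol): N 1402, O 1314, F 1681, Ne 2081, Mg 738.
So from lowest to highest: Mg < O < N < F < Ne.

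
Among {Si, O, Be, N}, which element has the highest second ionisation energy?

IE_2 is the cost of taking one more electron from the +1 cation: Si⁺ still has 3 valence electrons; O⁺ still has 5 valence electrons; Be⁺ still has 1 valence electron; N⁺ still has 4 valence electrons.
All are still removing valence electrons, so compare the +1 ions as you would atoms: IE_2 generally rises across a period (higher Z_eff) and falls down a group (larger shell), subject to the usual subshell exceptions.
Valence configurations: Si⁺ [Ne]3s²3p¹, O⁺ [He]2s²2p³, Be⁺ [He]2s¹, N⁺ [He]2s²2p².
The numbers (kJ/mol): Si 1577, O 3388, Be 1757, N 2856.
So the second ionization energies run Si < Be < N < O.

O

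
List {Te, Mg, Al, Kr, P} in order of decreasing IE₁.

Mg is in period 3, group 2; Al is in period 3, group 13; P is in period 3, group 15; Kr is in period 4, group 18; Te is in period 5, group 16.
Removing the outermost electron gets harder across a period and easier down a group.
Neither a single period nor a single group — weigh both effects.
Mg > Al: this pair runs against the simple trend — see the exception note.
Te > Mg: the two effects oppose for this pair; the across-period effect wins (869 vs 738 kJ/mol).
P > Te: period and group pull opposite ways; the down-group shift dominates (1012 vs 869 kJ/mol).
Kr > P: the two effects oppose for this pair; the across-period effect wins (1351 vs 1012 kJ/mol).
Note the exception: Mg has a higher first ionization energy than Al, contrary to the simple trend — Al's single 3p electron is easier to remove than one from Mg's filled 3s².
Approximate values (kJ/mol): Mg 738, Al 578, P 1012, Kr 1351, Te 869.
So from highest to lowest: Kr > P > Te > Mg > Al.

Kr > P > Te > Mg > Al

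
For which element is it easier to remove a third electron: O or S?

IE_3 is the cost of taking one more electron from the +2 cation: O²⁺ still has 4 valence electrons; S²⁺ still has 4 valence electrons.
All are still removing valence electrons, so compare the +2 ions as you would atoms: IE_3 generally rises across a period (higher Z_eff) and falls down a group (larger shell), subject to the usual subshell exceptions.
Valence configurations: O²⁺ [He]2s²2p², S²⁺ [Ne]3s²3p².
Approximate IE_3 values (kJ/mol): O 5300, S 3357.
So the third ionization energies run S < O.

S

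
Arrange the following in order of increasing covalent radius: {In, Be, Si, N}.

N, Be, Si, In

Atomic radius shrinks across a period as nuclear charge pulls the same shell inward, and grows down a group as new shells are added.
These span different periods and groups, so the two trends combine.
Be > N: both are in period 2; the period trend gives Be the larger value.
Si > Be: period and group pull opposite ways; the down-group shift dominates (116 vs 102 pm).
In > Si: relative to Si, both the across-period and down-group shifts push In's atomic radius up.
Tabulated atomic radius (pm): Be 102, N 71, Si 116, In 142.
So from smallest to largest: N < Be < Si < In.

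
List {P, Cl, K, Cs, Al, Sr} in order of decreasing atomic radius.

Moving right in a period, electrons are added to the same shell under a stronger nuclear pull, so atoms get smaller; moving down, a new shell is opened and atoms get larger.
Neither a single period nor a single group — weigh both effects.
P > Cl: both are in period 3; the period trend gives P the larger value.
Al > P: Al lies to the left of P in period 3, so the across-period effect alone puts Al larger.
Sr > Al: both effects reinforce here, so Sr is clearly the larger of the two.
K > Sr: the two effects oppose for this pair; the across-period effect wins (196 vs 185 pm).
Cs > K: they share group 1; the group trend gives Cs the larger value.
For reference (pm): Al 126, P 111, Cl 99, K 196, Sr 185, Cs 232.
So from largest to smallest: Cs > K > Sr > Al > P > Cl.

Cs > K > Sr > Al > P > Cl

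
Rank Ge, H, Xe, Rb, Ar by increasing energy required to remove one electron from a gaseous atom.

Rb < Ge < Xe < H < Ar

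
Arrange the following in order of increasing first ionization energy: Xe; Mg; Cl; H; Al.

H is in period 1, group 1; Mg is in period 3, group 2; Al is in period 3, group 13; Cl is in period 3, group 17; Xe is in period 5, group 18.
IE₁ increases left→right with effective nuclear charge and decreases top→bottom as the valence shell moves farther out.
These span different periods and groups, so the two trends combine.
Mg > Al: this pair runs against the simple trend — see the exception note.
Xe > Mg: period and group pull opposite ways; the across-period shift dominates (1170 vs 738 kJ/mol).
Cl > Xe: period and group pull opposite ways; the down-group shift dominates (1251 vs 1170 kJ/mol).
H > Cl: the two effects oppose for this pair; the down-group effect wins (1312 vs 1251 kJ/mol).
Note the exception: Mg has a higher first ionization energy than Al, contrary to the simple trend — Al's single 3p electron is easier to remove than one from Mg's filled 3s².
For reference (kJ/mol): H 1312, Mg 738, Al 578, Cl 1251, Xe 1170.
So from lowest to highest: Al < Mg < Xe < Cl < H.

Al < Mg < Xe < Cl < H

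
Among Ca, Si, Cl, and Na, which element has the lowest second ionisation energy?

Ca

IE_2 is the cost of taking one more electron from the +1 cation: Ca⁺ still has 1 valence electron; Si⁺ still has 3 valence electrons; Cl⁺ still has 6 valence electrons; Na⁺ is the bare [Ne] core.
Breaking into a closed-shell core is much more expensive than removing a leftover valence electron — Na has the largest IE_2 here.
Valence configurations: Ca⁺ [Ar]4s¹, Si⁺ [Ne]3s²3p¹, Cl⁺ [Ne]3s²3p⁴.
The numbers (kJ/mol): Ca 1145, Si 1577, Cl 2298, Na 4562.
Overall IE_2 order: Ca < Si < Cl < Na.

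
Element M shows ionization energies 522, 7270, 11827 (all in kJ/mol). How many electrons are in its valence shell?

1

Look for the largest jump between consecutive ionization energies: IE2/IE1 ≈ 13.9, far larger than any earlier ratio.
That jump marks the point where a core electron is being removed. So the atom has 1 valence electron.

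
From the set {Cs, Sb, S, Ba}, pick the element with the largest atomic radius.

Cs

S is in period 3, group 16; Sb is in period 5, group 15; Cs is in period 6, group 1; Ba is in period 6, group 2.
Atomic radius shrinks across a period as nuclear charge pulls the same shell inward, and grows down a group as new shells are added.
Neither a single period nor a single group — weigh both effects.
Sb > S: relative to S, both the across-period and down-group shifts push Sb's atomic radius up.
Ba > Sb: relative to Sb, both the across-period and down-group shifts push Ba's atomic radius up.
Cs > Ba: both are in period 6; the period trend gives Cs the larger value.
Approximate values (pm): S 103, Sb 140, Cs 232, Ba 196.
The largest atomic radius among these belongs to Cs.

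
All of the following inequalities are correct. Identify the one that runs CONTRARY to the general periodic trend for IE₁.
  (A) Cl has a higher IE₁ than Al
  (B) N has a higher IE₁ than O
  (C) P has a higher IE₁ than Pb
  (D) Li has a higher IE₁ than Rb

(B)

The general trend: IE₁ increases across a period and decreases down a group.
(A) Cl (period 3, group 17) vs Al (period 3, group 13): the stated order agrees with the simple trend.
(B) N (period 2, group 15) vs O (period 2, group 16): the stated order contradicts the simple trend.
(C) P (period 3, group 15) vs Pb (period 6, group 14): the stated order agrees with the simple trend.
(D) Li (period 2, group 1) vs Rb (period 5, group 1): the stated order agrees with the simple trend.
The exception is (B): pairing an electron in O's 2p⁴ costs repulsion energy, so O ionizes more easily than half-filled N (2p³).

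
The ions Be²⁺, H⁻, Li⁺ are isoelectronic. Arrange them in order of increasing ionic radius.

All of these have 2 electrons, so size is governed by nuclear charge alone: the more protons, the stronger the pull on the same electron cloud, and the smaller the ion.
Nuclear charges: Be²⁺ (Z=4), Li⁺ (Z=3), H⁻ (Z=1).
Smallest to largest: Be²⁺ < Li⁺ < H⁻.

Be²⁺ < Li⁺ < H⁻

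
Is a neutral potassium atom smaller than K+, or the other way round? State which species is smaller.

K+

Forming K+ removes 1 electron from K. Fewer electrons for the same nuclear charge means less shielding and a higher Z_eff on the remaining electrons, and for main-group metals the entire outer shell is lost.
A cation is smaller than its parent atom: K+ < K.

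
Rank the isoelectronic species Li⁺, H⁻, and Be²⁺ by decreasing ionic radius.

All of these have 2 electrons, so size is governed by nuclear charge alone: the more protons, the stronger the pull on the same electron cloud, and the smaller the ion.
Nuclear charges: Be²⁺ (Z=4), Li⁺ (Z=3), H⁻ (Z=1).
Largest to smallest: H⁻ > Li⁺ > Be²⁺.

H⁻, Li⁺, Be²⁺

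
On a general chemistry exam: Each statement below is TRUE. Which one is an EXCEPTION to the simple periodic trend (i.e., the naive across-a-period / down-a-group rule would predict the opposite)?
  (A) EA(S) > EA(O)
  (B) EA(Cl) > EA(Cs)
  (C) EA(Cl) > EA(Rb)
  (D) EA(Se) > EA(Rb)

The general trend: electron affinity increases across a period and decreases down a group.
(A) S (period 3, group 16) vs O (period 2, group 16): the stated order contradicts the simple trend.
(B) Cl (period 3, group 17) vs Cs (period 6, group 1): the stated order agrees with the simple trend.
(C) Cl (period 3, group 17) vs Rb (period 5, group 1): the stated order agrees with the simple trend.
(D) Se (period 4, group 16) vs Rb (period 5, group 1): the stated order agrees with the simple trend.
The exception is (A): the compact 2p subshell of O repels the added electron more than S's larger 3p does.

(A)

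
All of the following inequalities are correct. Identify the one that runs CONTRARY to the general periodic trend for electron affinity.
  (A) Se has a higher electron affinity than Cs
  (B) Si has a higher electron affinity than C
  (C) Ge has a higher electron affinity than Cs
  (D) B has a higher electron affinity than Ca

The general trend: electron affinity increases across a period and decreases down a group.
(A) Se (period 4, group 16) vs Cs (period 6, group 1): the stated order agrees with the simple trend.
(B) Si (period 3, group 14) vs C (period 2, group 14): the stated order contradicts the simple trend.
(C) Ge (period 4, group 14) vs Cs (period 6, group 1): the stated order agrees with the simple trend.
(D) B (period 2, group 13) vs Ca (period 4, group 2): the stated order agrees with the simple trend.
The exception is (B): Si's larger, more diffuse 3p orbitals accept an added electron slightly more readily than C's compact 2p.

(B)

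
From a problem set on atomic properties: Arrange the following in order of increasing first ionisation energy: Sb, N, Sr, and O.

Removing the outermost electron gets harder across a period and easier down a group.
Here both period and group differ, so the two effects have to be weighed against each other.
Sb > Sr: Sb lies to the right of Sr in period 5, so the across-period effect alone puts Sb higher.
O > Sb: relative to Sb, both the across-period and down-group shifts push O's first ionization energy up.
N > O: this pair runs against the simple trend — see the exception note.
Note the exception: N has a higher first ionization energy than O, contrary to the simple trend — pairing an electron in O's 2p⁴ costs repulsion energy, so O ionizes more easily than half-filled N (2p³).
Tabulated first ionization energy (kJ/mol): N 1402, O 1314, Sr 550, Sb 831.
So from lowest to highest: Sr < Sb < O < N.

Sr < Sb < O < N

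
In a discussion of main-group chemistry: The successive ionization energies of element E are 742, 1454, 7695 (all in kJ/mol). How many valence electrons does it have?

Look for the largest jump between consecutive ionization energies: IE3/IE2 ≈ 5.3, far larger than any earlier ratio.
That jump marks the point where a core electron is being removed. So the atom has 2 valence electrons.

2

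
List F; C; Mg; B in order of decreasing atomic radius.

B is in period 2, group 13; C is in period 2, group 14; F is in period 2, group 17; Mg is in period 3, group 2.
Atomic radius shrinks across a period as nuclear charge pulls the same shell inward, and grows down a group as new shells are added.
Here both period and group differ, so the two effects have to be weighed against each other.
C > F: both are in period 2; the period trend gives C the larger value.
B > C: B lies to the left of C in period 2, so the across-period effect alone puts B larger.
Mg > B: relative to B, both the across-period and down-group shifts push Mg's atomic radius up.
Approximate values (pm): B 85, C 75, F 64, Mg 139.
So from largest to smallest: Mg > B > C > F.

Mg > B > C > F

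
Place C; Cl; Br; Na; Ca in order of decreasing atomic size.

Ca, Na, Br, Cl, C

C is in period 2, group 14; Na is in period 3, group 1; Cl is in period 3, group 17; Ca is in period 4, group 2; Br is in period 4, group 17.
Radius decreases left→right (rising Z_eff, same n) and increases top→bottom (higher n).
These span different periods and groups, so the two trends combine.
Cl > C: period and group pull opposite ways; the down-group shift dominates (99 vs 75 pm).
Br > Cl: they share group 17; the group trend gives Br the larger value.
Na > Br: the two effects oppose for this pair; the across-period effect wins (155 vs 114 pm).
Ca > Na: period and group pull opposite ways; the down-group shift dominates (171 vs 155 pm).
Tabulated atomic radius (pm): C 75, Na 155, Cl 99, Ca 171, Br 114.
So from largest to smallest: Ca > Na > Br > Cl > C.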